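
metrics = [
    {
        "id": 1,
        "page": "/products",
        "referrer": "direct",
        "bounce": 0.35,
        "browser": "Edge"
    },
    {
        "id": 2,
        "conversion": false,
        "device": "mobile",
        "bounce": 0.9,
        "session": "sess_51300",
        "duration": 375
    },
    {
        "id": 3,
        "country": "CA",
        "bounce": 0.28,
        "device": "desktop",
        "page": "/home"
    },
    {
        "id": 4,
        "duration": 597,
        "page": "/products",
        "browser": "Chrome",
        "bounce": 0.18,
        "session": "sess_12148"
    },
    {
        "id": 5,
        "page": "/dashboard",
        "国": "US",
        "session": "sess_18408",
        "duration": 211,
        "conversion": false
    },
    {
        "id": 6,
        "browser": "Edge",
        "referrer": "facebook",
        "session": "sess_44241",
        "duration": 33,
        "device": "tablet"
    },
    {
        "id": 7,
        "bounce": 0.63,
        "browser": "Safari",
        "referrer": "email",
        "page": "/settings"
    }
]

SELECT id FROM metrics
[1, 2, 3, 4, 5, 6, 7]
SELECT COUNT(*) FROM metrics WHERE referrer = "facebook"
1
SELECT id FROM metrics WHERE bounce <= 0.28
[3, 4]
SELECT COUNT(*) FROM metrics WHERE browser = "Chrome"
1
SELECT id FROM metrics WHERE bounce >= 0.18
[1, 2, 3, 4, 7]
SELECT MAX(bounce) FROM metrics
0.9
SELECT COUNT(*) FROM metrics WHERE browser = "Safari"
1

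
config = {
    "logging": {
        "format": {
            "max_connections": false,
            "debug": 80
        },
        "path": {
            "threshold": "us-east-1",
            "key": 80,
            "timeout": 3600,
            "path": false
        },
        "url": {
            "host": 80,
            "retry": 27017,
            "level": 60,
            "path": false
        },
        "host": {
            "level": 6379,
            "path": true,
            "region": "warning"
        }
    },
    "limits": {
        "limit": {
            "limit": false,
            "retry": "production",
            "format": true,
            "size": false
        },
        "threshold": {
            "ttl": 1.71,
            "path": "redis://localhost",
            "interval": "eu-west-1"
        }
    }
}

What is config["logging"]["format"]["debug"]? 80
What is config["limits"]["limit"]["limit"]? False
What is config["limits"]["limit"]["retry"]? "production"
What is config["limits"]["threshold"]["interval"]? "eu-west-1"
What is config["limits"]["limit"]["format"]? True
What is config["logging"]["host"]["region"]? "warning"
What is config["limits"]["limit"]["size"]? False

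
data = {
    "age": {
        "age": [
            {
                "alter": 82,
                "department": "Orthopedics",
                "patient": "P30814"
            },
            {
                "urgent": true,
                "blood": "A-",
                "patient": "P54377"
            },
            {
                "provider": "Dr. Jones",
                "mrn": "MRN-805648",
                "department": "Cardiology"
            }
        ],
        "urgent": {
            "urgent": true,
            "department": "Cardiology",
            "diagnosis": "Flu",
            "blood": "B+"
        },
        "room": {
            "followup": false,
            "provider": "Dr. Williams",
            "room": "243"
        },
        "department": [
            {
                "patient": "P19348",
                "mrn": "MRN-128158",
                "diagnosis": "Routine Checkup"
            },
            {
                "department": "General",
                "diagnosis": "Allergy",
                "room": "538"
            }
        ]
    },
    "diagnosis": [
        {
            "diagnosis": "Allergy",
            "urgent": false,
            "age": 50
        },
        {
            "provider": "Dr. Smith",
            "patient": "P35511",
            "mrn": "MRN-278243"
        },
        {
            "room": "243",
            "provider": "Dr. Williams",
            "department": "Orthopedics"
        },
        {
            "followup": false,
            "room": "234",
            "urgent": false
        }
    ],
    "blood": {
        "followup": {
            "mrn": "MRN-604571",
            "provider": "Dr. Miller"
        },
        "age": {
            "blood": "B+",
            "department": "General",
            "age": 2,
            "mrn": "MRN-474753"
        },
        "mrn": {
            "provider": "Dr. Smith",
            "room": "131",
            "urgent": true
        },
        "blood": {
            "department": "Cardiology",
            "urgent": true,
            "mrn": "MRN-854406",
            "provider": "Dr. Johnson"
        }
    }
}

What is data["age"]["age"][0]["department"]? "Orthopedics"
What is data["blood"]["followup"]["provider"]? "Dr. Miller"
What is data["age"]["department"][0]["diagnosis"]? "Routine Checkup"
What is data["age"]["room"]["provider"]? "Dr. Williams"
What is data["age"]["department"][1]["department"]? "General"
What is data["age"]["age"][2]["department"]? "Cardiology"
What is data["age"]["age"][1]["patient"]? "P54377"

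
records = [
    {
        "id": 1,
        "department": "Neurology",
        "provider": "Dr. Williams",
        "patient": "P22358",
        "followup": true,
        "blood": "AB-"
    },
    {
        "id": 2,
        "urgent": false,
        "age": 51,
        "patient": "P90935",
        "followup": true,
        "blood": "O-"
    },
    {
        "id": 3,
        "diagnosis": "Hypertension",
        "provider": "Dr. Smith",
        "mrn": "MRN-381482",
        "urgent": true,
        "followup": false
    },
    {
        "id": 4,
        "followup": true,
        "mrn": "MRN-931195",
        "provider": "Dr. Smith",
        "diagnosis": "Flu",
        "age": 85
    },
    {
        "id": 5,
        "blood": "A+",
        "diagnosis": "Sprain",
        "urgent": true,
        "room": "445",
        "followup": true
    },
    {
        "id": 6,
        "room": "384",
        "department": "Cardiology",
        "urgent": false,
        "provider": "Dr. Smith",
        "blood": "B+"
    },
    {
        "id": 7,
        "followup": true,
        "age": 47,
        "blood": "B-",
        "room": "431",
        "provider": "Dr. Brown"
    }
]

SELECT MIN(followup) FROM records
False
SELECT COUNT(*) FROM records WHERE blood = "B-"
1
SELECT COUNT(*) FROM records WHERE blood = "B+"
1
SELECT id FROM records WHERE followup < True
[3]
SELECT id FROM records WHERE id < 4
[1, 2, 3]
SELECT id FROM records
[1, 2, 3, 4, 5, 6, 7]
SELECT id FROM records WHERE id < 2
[1]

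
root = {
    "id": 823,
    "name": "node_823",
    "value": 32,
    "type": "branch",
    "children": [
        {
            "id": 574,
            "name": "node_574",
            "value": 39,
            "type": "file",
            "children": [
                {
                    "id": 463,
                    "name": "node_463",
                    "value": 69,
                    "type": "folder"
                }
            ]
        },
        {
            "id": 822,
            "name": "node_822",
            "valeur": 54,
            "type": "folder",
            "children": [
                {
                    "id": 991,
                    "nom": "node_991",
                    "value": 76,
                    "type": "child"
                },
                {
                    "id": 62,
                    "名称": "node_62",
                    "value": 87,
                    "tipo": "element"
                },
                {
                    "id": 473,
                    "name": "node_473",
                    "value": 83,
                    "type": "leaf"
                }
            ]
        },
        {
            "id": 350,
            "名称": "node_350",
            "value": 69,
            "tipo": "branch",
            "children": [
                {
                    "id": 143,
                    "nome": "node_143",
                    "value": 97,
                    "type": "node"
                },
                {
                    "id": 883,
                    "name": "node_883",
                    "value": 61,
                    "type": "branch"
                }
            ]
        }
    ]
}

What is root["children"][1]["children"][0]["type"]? "child"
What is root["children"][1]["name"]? "node_822"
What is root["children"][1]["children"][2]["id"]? 473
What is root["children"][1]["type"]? "folder"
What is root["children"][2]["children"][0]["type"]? "node"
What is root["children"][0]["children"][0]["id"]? 463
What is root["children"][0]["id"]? 574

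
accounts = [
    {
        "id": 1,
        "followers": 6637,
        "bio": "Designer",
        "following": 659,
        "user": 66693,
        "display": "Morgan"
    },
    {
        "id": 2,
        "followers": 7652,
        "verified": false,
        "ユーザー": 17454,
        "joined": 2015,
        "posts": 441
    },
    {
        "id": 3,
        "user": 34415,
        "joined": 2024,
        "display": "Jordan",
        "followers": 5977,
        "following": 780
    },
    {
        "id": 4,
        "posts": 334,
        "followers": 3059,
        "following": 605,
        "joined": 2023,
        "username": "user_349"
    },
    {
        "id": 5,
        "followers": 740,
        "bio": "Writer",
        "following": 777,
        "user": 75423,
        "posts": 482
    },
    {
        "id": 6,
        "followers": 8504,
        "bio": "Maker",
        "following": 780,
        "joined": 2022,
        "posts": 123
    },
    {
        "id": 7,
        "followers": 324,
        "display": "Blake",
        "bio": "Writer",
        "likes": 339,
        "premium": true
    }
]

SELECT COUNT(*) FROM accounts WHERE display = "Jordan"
1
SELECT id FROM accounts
[1, 2, 3, 4, 5, 6, 7]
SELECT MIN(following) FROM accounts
605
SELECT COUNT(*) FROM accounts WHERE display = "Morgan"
1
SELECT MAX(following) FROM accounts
780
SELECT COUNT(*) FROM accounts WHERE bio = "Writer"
2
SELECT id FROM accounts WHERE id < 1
[]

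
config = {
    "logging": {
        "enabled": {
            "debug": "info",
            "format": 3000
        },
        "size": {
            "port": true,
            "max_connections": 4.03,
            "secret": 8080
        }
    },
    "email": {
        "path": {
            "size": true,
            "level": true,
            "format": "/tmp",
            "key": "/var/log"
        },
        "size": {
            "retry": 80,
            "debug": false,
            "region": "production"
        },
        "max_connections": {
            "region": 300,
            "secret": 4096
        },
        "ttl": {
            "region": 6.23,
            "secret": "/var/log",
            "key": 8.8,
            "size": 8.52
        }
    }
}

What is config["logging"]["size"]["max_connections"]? 4.03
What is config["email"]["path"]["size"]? True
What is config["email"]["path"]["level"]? True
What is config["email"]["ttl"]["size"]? 8.52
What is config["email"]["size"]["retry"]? 80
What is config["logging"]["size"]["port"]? True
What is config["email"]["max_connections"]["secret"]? 4096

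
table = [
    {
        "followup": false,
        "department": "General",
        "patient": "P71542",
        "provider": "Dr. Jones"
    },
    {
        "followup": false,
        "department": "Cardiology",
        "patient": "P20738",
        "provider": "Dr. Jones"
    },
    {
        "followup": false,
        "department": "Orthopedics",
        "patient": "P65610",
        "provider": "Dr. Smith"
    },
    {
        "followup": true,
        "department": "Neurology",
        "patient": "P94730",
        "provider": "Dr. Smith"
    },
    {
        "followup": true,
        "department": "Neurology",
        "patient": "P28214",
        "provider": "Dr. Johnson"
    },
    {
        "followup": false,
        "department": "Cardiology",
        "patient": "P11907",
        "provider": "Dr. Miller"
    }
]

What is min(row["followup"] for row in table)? False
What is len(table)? 6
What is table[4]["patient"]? "P28214"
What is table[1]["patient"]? "P20738"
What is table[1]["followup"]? False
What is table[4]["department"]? "Neurology"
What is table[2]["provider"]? "Dr. Smith"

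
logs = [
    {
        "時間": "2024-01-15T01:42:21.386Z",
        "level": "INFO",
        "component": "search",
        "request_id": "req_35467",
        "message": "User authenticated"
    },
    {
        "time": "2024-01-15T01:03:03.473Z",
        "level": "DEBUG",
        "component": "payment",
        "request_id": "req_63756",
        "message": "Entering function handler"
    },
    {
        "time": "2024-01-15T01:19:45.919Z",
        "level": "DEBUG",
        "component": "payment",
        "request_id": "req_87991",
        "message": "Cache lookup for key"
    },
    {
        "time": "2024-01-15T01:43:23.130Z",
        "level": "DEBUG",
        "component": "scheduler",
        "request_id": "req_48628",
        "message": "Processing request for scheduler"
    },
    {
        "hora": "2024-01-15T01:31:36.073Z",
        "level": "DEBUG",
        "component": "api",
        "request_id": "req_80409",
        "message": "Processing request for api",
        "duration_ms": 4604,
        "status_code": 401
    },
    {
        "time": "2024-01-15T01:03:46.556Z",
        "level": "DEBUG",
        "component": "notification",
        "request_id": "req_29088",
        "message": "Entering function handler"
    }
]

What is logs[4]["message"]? "Processing request for api"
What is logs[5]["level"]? "DEBUG"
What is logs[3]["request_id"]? "req_48628"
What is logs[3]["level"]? "DEBUG"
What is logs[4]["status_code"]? 401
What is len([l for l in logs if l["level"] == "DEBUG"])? 5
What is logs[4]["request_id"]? "req_80409"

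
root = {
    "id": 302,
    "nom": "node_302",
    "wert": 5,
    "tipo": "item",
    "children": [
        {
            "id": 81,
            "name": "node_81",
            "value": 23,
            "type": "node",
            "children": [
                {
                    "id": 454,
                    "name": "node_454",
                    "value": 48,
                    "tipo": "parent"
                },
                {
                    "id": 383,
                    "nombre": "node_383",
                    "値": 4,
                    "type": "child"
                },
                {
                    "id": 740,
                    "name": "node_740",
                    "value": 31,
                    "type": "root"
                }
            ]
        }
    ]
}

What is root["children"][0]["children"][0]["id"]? 454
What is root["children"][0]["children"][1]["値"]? 4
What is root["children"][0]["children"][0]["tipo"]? "parent"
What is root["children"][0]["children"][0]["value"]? 48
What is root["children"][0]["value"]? 23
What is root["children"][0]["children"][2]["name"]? "node_740"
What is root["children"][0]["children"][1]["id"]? 383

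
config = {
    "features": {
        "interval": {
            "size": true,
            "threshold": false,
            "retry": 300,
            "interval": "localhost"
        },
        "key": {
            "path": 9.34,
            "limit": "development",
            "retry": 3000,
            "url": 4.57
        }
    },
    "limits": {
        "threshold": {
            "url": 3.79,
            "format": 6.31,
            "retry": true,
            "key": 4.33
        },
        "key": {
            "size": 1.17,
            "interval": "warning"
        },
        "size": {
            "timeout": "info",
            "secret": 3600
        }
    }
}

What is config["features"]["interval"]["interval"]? "localhost"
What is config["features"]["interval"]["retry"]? 300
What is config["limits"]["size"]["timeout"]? "info"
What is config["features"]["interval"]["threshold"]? False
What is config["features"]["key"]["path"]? 9.34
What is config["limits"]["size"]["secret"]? 3600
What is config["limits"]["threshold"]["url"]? 3.79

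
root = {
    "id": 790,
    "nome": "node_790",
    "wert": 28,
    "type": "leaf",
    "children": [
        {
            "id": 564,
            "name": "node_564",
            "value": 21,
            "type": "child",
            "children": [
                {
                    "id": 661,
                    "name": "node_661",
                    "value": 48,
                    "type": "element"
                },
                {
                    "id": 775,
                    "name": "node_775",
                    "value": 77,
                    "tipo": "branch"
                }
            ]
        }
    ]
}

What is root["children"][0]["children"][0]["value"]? 48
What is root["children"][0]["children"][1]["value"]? 77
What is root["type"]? "leaf"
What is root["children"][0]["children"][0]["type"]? "element"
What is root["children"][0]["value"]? 21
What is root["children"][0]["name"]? "node_564"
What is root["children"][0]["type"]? "child"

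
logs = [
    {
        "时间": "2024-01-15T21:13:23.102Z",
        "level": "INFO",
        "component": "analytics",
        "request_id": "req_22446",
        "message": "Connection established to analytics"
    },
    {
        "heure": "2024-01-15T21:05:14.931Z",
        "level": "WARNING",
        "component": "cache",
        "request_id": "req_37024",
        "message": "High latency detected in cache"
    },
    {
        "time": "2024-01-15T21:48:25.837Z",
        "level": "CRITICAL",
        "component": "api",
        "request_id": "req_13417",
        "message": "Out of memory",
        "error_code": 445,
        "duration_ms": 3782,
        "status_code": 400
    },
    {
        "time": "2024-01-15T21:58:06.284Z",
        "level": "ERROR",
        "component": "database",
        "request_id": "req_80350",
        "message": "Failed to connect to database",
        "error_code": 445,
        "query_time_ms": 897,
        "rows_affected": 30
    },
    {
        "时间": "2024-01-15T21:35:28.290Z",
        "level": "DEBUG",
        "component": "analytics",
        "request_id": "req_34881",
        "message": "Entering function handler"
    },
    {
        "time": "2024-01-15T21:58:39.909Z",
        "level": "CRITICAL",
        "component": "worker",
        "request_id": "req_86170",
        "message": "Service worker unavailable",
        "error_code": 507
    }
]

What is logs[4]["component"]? "analytics"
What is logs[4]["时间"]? "2024-01-15T21:35:28.290Z"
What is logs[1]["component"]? "cache"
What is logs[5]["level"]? "CRITICAL"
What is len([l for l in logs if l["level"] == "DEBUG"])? 1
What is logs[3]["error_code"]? 445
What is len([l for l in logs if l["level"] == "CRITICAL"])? 2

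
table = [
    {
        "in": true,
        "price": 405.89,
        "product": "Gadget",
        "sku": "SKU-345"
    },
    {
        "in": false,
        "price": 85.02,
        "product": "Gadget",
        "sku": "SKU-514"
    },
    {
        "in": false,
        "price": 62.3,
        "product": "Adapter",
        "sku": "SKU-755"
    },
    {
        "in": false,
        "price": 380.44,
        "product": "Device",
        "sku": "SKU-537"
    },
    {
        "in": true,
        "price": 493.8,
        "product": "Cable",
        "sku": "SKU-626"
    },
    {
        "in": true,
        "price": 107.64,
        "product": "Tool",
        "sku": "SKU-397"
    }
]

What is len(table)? 6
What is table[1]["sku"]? "SKU-514"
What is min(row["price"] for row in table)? 62.3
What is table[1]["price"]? 85.02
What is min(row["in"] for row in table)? False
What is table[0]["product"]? "Gadget"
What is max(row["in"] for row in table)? True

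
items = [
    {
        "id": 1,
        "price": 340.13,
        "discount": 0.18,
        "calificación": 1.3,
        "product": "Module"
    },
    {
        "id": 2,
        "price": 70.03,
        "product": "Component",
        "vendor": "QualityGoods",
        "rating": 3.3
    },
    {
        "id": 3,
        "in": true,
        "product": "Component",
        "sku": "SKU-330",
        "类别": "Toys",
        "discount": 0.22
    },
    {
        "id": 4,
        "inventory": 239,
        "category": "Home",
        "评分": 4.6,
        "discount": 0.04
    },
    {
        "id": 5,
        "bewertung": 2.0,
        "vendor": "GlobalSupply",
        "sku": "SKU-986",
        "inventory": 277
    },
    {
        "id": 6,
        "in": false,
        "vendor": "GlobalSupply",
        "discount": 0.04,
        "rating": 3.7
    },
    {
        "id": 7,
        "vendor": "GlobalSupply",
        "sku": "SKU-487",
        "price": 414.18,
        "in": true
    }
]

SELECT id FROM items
[1, 2, 3, 4, 5, 6, 7]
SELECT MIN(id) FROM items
1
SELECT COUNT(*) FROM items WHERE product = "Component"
2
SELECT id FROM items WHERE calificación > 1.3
[]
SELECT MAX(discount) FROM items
0.22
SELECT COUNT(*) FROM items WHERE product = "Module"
1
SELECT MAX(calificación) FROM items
1.3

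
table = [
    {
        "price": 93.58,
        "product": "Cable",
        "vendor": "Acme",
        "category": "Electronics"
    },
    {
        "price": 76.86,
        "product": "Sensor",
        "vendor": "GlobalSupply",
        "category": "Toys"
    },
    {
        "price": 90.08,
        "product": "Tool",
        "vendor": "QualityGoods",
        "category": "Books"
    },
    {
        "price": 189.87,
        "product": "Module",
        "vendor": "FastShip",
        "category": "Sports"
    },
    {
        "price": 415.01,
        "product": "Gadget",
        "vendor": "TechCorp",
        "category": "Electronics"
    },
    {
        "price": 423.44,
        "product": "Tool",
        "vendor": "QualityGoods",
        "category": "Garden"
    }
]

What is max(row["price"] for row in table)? 423.44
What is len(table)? 6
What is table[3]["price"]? 189.87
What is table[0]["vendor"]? "Acme"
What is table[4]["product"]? "Gadget"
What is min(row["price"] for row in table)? 76.86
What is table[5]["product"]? "Tool"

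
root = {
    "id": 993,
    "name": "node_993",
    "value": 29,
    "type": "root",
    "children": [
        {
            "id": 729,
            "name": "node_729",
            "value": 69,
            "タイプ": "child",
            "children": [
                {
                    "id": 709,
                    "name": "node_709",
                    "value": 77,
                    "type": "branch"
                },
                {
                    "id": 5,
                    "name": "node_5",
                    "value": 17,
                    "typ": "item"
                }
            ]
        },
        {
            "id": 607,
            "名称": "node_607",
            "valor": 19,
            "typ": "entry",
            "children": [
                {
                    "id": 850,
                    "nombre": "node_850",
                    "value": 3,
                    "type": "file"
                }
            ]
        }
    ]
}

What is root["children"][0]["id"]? 729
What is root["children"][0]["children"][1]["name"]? "node_5"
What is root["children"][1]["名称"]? "node_607"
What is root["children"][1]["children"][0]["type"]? "file"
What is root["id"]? 993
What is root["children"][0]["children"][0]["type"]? "branch"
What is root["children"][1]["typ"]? "entry"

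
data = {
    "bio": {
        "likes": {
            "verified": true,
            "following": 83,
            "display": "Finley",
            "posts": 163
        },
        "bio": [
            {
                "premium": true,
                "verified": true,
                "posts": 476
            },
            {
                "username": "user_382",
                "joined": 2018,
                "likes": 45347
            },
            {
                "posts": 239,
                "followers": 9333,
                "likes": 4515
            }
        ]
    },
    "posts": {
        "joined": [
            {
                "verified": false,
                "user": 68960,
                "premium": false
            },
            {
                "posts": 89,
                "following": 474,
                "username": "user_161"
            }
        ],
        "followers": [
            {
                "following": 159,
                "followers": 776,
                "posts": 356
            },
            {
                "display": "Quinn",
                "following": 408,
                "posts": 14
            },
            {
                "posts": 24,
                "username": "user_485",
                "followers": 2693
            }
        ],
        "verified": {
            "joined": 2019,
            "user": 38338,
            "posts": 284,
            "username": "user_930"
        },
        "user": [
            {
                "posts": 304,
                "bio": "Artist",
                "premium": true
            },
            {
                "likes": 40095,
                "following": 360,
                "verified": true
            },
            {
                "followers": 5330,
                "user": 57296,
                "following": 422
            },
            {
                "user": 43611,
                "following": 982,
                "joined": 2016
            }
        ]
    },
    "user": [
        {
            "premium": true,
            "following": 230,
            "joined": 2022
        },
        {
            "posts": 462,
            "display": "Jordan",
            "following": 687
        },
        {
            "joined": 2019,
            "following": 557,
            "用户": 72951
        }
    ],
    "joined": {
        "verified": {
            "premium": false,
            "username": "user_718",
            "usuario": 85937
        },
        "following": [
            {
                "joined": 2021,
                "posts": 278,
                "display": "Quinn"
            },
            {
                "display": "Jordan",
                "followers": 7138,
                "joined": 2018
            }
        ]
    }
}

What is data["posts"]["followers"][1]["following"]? 408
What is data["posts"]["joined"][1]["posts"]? 89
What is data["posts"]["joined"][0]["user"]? 68960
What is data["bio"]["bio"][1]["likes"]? 45347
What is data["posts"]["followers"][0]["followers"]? 776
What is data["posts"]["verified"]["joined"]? 2019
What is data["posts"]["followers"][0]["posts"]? 356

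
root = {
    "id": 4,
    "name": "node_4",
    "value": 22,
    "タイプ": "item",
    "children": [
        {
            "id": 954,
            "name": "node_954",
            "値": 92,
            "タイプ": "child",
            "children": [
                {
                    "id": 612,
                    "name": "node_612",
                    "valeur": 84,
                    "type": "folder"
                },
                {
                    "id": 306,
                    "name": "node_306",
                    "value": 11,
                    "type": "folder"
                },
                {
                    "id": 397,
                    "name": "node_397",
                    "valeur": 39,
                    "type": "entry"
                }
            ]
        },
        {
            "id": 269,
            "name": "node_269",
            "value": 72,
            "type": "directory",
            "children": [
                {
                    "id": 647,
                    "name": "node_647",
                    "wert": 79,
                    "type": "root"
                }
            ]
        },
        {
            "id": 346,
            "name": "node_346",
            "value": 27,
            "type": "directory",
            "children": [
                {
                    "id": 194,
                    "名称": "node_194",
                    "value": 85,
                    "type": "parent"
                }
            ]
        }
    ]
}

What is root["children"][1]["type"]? "directory"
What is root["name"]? "node_4"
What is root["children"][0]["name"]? "node_954"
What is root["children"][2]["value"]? 27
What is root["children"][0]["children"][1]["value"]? 11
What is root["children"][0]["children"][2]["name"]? "node_397"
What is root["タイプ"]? "item"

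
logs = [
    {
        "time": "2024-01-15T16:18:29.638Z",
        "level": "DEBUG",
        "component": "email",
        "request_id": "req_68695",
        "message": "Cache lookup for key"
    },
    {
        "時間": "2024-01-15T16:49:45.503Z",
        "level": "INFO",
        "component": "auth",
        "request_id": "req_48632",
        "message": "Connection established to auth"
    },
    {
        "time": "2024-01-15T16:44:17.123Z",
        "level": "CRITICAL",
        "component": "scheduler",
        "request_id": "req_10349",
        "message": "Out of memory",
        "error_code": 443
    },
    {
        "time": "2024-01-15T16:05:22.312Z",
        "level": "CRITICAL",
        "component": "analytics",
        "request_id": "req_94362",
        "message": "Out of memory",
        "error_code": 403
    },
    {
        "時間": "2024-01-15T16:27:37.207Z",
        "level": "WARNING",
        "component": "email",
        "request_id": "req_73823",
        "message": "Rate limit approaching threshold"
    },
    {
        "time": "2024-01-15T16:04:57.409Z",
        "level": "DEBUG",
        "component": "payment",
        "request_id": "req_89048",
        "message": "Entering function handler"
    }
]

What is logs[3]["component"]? "analytics"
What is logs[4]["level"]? "WARNING"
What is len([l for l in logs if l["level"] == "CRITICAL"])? 2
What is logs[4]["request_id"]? "req_73823"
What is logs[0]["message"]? "Cache lookup for key"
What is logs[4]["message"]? "Rate limit approaching threshold"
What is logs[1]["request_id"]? "req_48632"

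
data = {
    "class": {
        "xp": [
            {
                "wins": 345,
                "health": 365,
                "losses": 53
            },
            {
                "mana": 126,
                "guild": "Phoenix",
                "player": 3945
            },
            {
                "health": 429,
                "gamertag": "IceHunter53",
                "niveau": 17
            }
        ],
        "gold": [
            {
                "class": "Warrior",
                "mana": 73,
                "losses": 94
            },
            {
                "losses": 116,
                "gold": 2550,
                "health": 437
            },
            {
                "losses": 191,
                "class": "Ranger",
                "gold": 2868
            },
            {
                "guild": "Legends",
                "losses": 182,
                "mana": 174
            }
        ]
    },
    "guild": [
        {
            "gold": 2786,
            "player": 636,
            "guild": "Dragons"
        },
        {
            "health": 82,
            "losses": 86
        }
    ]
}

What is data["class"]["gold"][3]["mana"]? 174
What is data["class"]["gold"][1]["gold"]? 2550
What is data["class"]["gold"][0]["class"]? "Warrior"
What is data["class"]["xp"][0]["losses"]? 53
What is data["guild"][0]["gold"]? 2786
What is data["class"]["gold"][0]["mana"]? 73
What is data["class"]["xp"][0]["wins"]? 345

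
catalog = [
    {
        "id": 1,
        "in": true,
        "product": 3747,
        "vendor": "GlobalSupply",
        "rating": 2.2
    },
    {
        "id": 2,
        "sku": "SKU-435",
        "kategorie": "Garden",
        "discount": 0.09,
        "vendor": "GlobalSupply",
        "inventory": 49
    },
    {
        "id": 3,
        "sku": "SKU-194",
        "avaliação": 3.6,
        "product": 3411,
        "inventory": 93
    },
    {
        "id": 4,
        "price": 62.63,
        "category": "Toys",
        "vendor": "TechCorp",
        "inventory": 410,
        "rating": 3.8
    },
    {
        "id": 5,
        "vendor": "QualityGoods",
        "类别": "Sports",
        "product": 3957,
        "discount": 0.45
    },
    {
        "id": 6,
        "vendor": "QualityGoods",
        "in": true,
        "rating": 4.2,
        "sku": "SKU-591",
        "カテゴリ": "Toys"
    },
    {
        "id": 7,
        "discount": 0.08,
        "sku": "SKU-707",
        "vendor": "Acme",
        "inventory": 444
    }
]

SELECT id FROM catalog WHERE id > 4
[5, 6, 7]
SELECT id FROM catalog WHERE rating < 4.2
[1, 4]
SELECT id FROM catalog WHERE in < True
[]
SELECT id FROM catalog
[1, 2, 3, 4, 5, 6, 7]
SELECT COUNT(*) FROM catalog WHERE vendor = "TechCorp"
1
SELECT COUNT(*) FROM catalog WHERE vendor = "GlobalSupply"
2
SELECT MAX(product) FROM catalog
3957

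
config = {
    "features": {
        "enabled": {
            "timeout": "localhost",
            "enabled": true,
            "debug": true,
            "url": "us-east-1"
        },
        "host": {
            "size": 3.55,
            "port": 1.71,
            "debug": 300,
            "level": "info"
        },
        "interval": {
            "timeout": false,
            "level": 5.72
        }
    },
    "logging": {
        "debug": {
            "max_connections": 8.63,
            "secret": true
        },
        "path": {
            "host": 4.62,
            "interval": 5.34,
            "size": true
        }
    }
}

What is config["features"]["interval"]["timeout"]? False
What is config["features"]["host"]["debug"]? 300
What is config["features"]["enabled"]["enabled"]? True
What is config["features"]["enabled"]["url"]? "us-east-1"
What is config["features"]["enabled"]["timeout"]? "localhost"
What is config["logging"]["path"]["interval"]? 5.34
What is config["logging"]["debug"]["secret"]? True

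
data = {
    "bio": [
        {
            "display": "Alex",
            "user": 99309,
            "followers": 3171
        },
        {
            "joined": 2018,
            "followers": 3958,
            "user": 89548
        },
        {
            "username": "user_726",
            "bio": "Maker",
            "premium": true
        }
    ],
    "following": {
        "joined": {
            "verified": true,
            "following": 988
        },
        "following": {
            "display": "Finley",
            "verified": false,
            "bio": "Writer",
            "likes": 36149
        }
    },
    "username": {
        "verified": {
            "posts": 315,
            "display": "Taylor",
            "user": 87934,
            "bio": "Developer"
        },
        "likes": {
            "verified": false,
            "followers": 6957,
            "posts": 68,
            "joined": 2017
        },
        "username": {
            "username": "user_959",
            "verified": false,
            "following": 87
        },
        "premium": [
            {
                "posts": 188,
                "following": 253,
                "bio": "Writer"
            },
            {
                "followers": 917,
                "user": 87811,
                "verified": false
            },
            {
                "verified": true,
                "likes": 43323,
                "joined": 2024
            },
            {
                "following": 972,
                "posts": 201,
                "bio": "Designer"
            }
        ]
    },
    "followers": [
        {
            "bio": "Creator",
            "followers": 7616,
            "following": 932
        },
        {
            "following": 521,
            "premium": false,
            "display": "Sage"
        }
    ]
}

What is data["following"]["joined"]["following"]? 988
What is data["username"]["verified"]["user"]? 87934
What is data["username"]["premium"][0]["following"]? 253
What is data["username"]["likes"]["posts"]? 68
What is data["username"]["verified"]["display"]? "Taylor"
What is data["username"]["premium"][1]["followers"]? 917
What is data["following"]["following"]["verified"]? False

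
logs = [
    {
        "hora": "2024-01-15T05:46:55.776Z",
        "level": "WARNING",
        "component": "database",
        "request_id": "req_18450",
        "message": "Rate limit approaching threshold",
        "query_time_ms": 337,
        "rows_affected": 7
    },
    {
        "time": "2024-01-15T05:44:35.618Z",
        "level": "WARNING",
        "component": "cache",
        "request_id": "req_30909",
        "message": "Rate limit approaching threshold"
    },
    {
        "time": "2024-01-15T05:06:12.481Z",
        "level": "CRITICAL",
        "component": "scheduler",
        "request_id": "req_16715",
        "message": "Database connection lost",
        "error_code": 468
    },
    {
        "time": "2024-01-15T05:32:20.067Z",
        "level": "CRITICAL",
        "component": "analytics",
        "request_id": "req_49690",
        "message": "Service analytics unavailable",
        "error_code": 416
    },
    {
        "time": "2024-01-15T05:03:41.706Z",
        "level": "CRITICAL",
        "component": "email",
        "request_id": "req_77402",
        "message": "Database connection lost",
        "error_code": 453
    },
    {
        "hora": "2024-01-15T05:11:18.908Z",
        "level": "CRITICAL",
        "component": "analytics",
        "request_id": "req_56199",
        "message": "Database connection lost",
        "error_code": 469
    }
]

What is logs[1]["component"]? "cache"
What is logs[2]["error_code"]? 468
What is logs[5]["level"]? "CRITICAL"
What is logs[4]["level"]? "CRITICAL"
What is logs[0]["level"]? "WARNING"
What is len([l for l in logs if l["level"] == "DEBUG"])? 0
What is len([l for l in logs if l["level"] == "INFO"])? 0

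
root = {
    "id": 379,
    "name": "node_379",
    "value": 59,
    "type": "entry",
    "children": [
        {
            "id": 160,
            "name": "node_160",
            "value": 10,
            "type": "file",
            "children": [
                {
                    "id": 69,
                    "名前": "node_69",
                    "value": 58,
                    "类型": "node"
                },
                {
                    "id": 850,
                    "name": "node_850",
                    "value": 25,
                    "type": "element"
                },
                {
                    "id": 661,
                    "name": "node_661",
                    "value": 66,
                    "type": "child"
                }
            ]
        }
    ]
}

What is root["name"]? "node_379"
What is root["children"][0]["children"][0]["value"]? 58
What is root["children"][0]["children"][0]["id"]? 69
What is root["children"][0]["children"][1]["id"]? 850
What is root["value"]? 59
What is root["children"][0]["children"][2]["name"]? "node_661"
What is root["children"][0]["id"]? 160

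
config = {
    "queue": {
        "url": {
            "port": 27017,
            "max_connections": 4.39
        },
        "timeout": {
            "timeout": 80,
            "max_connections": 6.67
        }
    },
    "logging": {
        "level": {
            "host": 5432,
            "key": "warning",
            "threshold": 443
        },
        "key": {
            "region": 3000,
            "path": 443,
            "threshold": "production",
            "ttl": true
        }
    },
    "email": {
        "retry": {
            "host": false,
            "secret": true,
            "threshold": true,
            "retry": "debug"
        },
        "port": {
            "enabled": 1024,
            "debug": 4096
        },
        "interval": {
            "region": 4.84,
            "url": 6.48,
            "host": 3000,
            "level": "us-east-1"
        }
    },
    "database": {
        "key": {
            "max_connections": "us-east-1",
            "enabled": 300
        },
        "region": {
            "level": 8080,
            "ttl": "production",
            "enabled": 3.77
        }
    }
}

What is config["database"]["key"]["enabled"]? 300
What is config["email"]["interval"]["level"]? "us-east-1"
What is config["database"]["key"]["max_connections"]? "us-east-1"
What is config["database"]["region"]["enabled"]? 3.77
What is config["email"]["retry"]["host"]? False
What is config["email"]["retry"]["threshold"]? True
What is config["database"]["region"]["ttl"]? "production"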